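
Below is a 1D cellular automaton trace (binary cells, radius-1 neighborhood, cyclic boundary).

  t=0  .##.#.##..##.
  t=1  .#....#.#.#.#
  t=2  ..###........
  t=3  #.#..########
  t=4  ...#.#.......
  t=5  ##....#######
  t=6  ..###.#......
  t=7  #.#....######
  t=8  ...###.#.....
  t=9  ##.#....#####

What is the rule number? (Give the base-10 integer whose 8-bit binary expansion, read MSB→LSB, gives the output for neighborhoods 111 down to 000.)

25

  ###|.  b7=0 t=2,i=3
  ##.|.  b6=0 t=0,i=2
  #.#|.  b5=0 t=0,i=3
  #..|#  b4=1 t=0,i=8
  .##|#  b3=1 t=0,i=1
  .#.|.  b2=0 t=0,i=4
  ..#|.  b1=0 t=0,i=0
  ...|#  b0=1 t=1,i=3
  bits 00011001 = 25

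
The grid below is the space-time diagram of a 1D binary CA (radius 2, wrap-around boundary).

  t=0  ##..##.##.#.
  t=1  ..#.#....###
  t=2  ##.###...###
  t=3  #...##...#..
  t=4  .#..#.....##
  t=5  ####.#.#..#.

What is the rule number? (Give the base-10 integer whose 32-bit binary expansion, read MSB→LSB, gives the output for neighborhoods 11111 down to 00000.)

  nb #####: next=.  (t=2,i=11, bit31=0)
  nb ####.: next=#  (t=2,i=0, bit30=1)
  nb ###.#: next=.  (t=2,i=1, bit29=0)
  nb ###..: next=#  (t=1,i=11, bit28=1)
  nb ##.##: next=.  (t=0,i=6, bit27=0)
  nb ##.#.: next=#  (t=0,i=9, bit26=1)
  nb ##..#: next=#  (t=0,i=2, bit25=1)
  nb ##...: next=.  (t=2,i=6, bit24=0)
  nb #.###: next=.  (t=2,i=3, bit23=0)
  nb #.##.: next=.  (t=0,i=0, bit22=0)
  nb #.#.#: next=#  (t=0,i=10, bit21=1)
  nb #.#..: next=#  (t=1,i=4, bit20=1)
  nb #..##: next=.  (t=0,i=3, bit19=0)
  nb #..#.: next=#  (t=1,i=1, bit18=1)
  nb #...#: next=.  (t=2,i=7, bit17=0)
  nb #....: next=.  (t=1,i=6, bit16=0)
  nb .####: next=.  (t=2,i=10, bit15=0)
  nb .###.: next=#  (t=1,i=10, bit14=1)
  nb .##.#: next=.  (t=0,i=5, bit13=0)
  nb .##..: next=.  (t=0,i=1, bit12=0)
  nb .#.##: next=#  (t=0,i=11, bit11=1)
  nb .#.#.: next=#  (t=1,i=3, bit10=1)
  nb .#..#: next=#  (t=3,i=10, bit9=1)
  nb .#...: next=#  (t=1,i=5, bit8=1)
  nb ..###: next=#  (t=1,i=9, bit7=1)
  nb ..##.: next=#  (t=0,i=4, bit6=1)
  nb ..#.#: next=.  (t=1,i=2, bit5=0)
  nb ..#..: next=.  (t=3,i=0, bit4=0)
  nb ...##: next=.  (t=1,i=8, bit3=0)
  nb ...#.: next=.  (t=3,i=8, bit2=0)
  nb ....#: next=.  (t=1,i=7, bit1=0)
  nb .....: next=#  (t=4,i=7, bit0=1)
  bits 01010110001101000100111111000001 = 1446268865

1446268865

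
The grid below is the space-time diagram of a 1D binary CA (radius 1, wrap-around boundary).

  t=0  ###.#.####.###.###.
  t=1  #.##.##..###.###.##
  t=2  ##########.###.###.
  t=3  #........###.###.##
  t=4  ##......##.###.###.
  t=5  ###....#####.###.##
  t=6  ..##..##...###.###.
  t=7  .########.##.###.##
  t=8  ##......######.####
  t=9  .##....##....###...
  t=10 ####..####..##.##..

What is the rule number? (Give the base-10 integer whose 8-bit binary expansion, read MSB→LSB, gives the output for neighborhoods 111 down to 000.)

  ###|.  b7=0 t=0,i=1
  ##.|#  b6=1 t=0,i=2
  #.#|#  b5=1 t=0,i=3
  #..|#  b4=1 t=1,i=7
  .##|#  b3=1 t=0,i=0
  .#.|.  b2=0 t=0,i=4
  ..#|#  b1=1 t=1,i=8
  ...|.  b0=0 t=3,i=2
  bits 01111010 = 122

122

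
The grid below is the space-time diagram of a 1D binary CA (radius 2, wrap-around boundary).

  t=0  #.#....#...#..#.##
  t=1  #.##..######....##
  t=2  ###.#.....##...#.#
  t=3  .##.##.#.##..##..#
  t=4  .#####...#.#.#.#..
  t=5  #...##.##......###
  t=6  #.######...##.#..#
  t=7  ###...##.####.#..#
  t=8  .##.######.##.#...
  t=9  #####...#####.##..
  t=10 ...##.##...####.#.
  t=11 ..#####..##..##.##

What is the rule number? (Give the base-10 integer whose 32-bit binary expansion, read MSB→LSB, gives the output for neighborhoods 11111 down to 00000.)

2060607837

  ##### -> .   bit 31 = 0  t=1,i=8
  ####. -> #   bit 30 = 1  t=1,i=10
  ###.# -> #   bit 29 = 1  t=0,i=0
  ###.. -> #   bit 28 = 1  t=1,i=11
  ##.## -> #   bit 27 = 1  t=1,i=1
  ##.#. -> .   bit 26 = 0  t=0,i=1
  ##..# -> #   bit 25 = 1  t=1,i=4
  ##... -> .   bit 24 = 0  t=1,i=12
  #.### -> #   bit 23 = 1  t=0,i=16
  #.##. -> #   bit 22 = 1  t=1,i=2
  #.#.# -> .   bit 21 = 0  t=3,i=7
  #.#.. -> #   bit 20 = 1  t=0,i=2
  #..## -> .   bit 19 = 0  t=1,i=5
  #..#. -> .   bit 18 = 0  t=0,i=13
  #...# -> #   bit 17 = 1  t=0,i=9
  #.... -> .   bit 16 = 0  t=0,i=4
  .#### -> .   bit 15 = 0  t=1,i=7
  .###. -> #   bit 14 = 1  t=0,i=17
  .##.# -> #   bit 13 = 1  t=3,i=2
  .##.. -> .   bit 12 = 0  t=1,i=3
  .#.## -> .   bit 11 = 0  t=0,i=15
  .#.#. -> .   bit 10 = 0  t=4,i=10
  .#..# -> .   bit 9 = 0  t=0,i=12
  .#... -> #   bit 8 = 1  t=0,i=3
  ..### -> .   bit 7 = 0  t=1,i=6
  ..##. -> #   bit 6 = 1  t=2,i=10
  ..#.# -> .   bit 5 = 0  t=0,i=14
  ..#.. -> #   bit 4 = 1  t=0,i=7
  ...## -> #   bit 3 = 1  t=1,i=15
  ...#. -> #   bit 2 = 1  t=0,i=6
  ....# -> .   bit 1 = 0  t=0,i=5
  ..... -> #   bit 0 = 1  t=2,i=7
  bits 01111010110100100110000101011101 = 2060607837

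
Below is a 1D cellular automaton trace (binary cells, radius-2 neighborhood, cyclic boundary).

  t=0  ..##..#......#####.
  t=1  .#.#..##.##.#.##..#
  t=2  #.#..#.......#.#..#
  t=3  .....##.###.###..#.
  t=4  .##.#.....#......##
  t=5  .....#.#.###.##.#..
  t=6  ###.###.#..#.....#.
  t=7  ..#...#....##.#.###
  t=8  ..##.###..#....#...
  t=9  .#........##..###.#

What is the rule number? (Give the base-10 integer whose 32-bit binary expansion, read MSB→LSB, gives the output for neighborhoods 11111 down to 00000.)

2701696317

  #####|#  b31=1 t=0,i=15
  ####.|.  b30=0 t=0,i=16
  ###.#|#  b29=1 t=3,i=10
  ###..|.  b28=0 t=0,i=17
  ##.##|.  b27=0 t=1,i=8
  ##.#.|.  b26=0 t=1,i=11
  ##..#|.  b25=0 t=0,i=4
  ##...|#  b24=1 t=0,i=18
  #.###|.  b23=0 t=3,i=8
  #.##.|.  b22=0 t=1,i=9
  #.#.#|.  b21=0 t=1,i=1
  #.#..|.  b20=0 t=1,i=3
  #..##|#  b19=1 t=1,i=5
  #..#.|.  b18=0 t=0,i=5
  #...#|.  b17=0 t=0,i=0
  #....|.  b16=0 t=0,i=8
  .####|#  b15=1 t=0,i=14
  .###.|.  b14=0 t=3,i=9
  .##.#|.  b13=0 t=1,i=7
  .##..|#  b12=1 t=0,i=3
  .#.##|#  b11=1 t=1,i=13
  .#.#.|#  b10=1 t=1,i=0
  .#..#|.  b9=0 t=1,i=4
  .#...|#  b8=1 t=0,i=7
  ..###|.  b7=0 t=0,i=13
  ..##.|.  b6=0 t=0,i=2
  ..#.#|#  b5=1 t=1,i=18
  ..#..|#  b4=1 t=0,i=6
  ...##|#  b3=1 t=0,i=1
  ...#.|#  b2=1 t=2,i=12
  ....#|.  b1=0 t=0,i=11
  .....|#  b0=1 t=0,i=9
  bits 10100001000010001001110100111101 = 2701696317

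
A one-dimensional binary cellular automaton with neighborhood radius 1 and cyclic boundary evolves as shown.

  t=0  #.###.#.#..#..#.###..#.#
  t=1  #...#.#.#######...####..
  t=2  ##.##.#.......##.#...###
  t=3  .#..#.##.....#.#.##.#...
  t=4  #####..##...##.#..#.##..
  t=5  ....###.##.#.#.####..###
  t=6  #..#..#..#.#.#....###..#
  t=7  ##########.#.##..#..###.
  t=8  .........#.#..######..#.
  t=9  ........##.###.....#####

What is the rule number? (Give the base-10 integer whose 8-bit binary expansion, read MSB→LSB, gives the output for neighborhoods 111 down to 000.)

86

  nb ###: next=.  (t=0,i=3, bit7=0)
  nb ##.: next=#  (t=0,i=0, bit6=1)
  nb #.#: next=.  (t=0,i=1, bit5=0)
  nb #..: next=#  (t=0,i=9, bit4=1)
  nb .##: next=.  (t=0,i=2, bit3=0)
  nb .#.: next=#  (t=0,i=6, bit2=1)
  nb ..#: next=#  (t=0,i=10, bit1=1)
  nb ...: next=.  (t=1,i=2, bit0=0)
  bits 01010110 = 86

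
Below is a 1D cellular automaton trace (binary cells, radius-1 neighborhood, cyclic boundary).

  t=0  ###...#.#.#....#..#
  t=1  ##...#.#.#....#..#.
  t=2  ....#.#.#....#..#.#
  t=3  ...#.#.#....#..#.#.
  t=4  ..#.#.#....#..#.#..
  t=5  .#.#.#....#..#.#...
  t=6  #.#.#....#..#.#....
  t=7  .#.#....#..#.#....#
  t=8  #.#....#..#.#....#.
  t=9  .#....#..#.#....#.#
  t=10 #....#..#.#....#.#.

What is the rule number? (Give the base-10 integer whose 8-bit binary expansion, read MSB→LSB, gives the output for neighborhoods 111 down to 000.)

162

  nb ###: next=#  (t=0,i=0, bit7=1)
  nb ##.: next=.  (t=0,i=2, bit6=0)
  nb #.#: next=#  (t=0,i=7, bit5=1)
  nb #..: next=.  (t=0,i=3, bit4=0)
  nb .##: next=.  (t=0,i=18, bit3=0)
  nb .#.: next=.  (t=0,i=6, bit2=0)
  nb ..#: next=#  (t=0,i=5, bit1=1)
  nb ...: next=.  (t=0,i=4, bit0=0)
  bits 10100010 = 162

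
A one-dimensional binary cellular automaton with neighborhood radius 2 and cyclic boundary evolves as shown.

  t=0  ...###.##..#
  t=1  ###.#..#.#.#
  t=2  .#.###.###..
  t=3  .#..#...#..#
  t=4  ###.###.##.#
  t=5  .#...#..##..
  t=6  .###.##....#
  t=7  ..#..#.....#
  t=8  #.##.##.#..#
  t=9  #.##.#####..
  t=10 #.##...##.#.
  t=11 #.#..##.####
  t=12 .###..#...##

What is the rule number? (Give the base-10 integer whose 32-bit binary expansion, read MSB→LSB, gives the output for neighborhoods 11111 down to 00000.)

  [31] ##### => #  t=9,i=7
  [30] ####. => #  t=1,i=1
  [29] ###.# => .  t=0,i=5
  [28] ###.. => .  t=2,i=9
  [27] ##.## => .  t=0,i=6
  [26] ##.#. => #  t=1,i=3
  [25] ##..# => #  t=0,i=9
  [24] ##... => .  t=2,i=10
  [23] #.### => .  t=1,i=11
  [22] #.##. => #  t=0,i=7
  [21] #.#.# => #  t=1,i=9
  [20] #.#.. => #  t=1,i=4
  [19] #..## => .  t=5,i=7
  [18] #..#. => .  t=0,i=10
  [17] #...# => #  t=0,i=1
  [16] #.... => .  t=6,i=8
  [15] .#### => .  t=1,i=0
  [14] .###. => #  t=0,i=4
  [13] .##.# => #  t=4,i=9
  [12] .##.. => .  t=0,i=8
  [11] .#.## => .  t=1,i=10
  [10] .#.#. => #  t=1,i=8
  [9] .#..# => #  t=1,i=5
  [8] .#... => #  t=0,i=0
  [7] ..### => .  t=0,i=3
  [6] ..##. => .  t=5,i=8
  [5] ..#.# => #  t=1,i=7
  [4] ..#.. => #  t=0,i=11
  [3] ...## => #  t=0,i=2
  [2] ...#. => .  t=2,i=0
  [1] ....# => .  t=6,i=9
  [0] ..... => #  t=7,i=8
  bits 11000110011100100110011100111001 = 3329386297

3329386297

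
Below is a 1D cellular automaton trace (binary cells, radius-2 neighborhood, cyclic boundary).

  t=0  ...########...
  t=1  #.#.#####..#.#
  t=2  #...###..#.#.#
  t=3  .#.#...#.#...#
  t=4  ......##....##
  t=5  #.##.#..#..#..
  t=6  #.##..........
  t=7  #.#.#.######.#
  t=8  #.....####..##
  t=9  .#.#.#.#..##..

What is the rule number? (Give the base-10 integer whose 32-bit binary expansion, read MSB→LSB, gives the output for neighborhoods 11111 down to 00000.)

2345181229

  ##### -> #   bit 31 = 1  t=0,i=5
  ####. -> .   bit 30 = 0  t=0,i=9
  ###.# -> .   bit 29 = 0  t=7,i=11
  ###.. -> .   bit 28 = 0  t=0,i=10
  ##.## -> #   bit 27 = 1  t=7,i=12
  ##.#. -> .   bit 26 = 0  t=1,i=1
  ##..# -> #   bit 25 = 1  t=1,i=9
  ##... -> #   bit 24 = 1  t=0,i=11
  #.### -> #   bit 23 = 1  t=1,i=4
  #.##. -> #   bit 22 = 1  t=1,i=13
  #.#.# -> .   bit 21 = 0  t=1,i=2
  #.#.. -> .   bit 20 = 0  t=3,i=3
  #..## -> #   bit 19 = 1  t=8,i=11
  #..#. -> .   bit 18 = 0  t=1,i=10
  #...# -> .   bit 17 = 0  t=2,i=2
  #.... -> .   bit 16 = 0  t=0,i=12
  .#### -> #   bit 15 = 1  t=0,i=4
  .###. -> .   bit 14 = 0  t=2,i=5
  .##.# -> #   bit 13 = 1  t=1,i=0
  .##.. -> .   bit 12 = 0  t=2,i=0
  .#.## -> .   bit 11 = 0  t=1,i=3
  .#.#. -> .   bit 10 = 0  t=2,i=10
  .#..# -> .   bit 9 = 0  t=5,i=6
  .#... -> .   bit 8 = 0  t=3,i=4
  ..### -> .   bit 7 = 0  t=0,i=3
  ..##. -> .   bit 6 = 0  t=4,i=6
  ..#.# -> #   bit 5 = 1  t=1,i=11
  ..#.. -> .   bit 4 = 0  t=5,i=8
  ...## -> #   bit 3 = 1  t=0,i=2
  ...#. -> #   bit 2 = 1  t=3,i=6
  ....# -> .   bit 1 = 0  t=0,i=1
  ..... -> #   bit 0 = 1  t=0,i=0
  bits 10001011110010001010000000101101 = 2345181229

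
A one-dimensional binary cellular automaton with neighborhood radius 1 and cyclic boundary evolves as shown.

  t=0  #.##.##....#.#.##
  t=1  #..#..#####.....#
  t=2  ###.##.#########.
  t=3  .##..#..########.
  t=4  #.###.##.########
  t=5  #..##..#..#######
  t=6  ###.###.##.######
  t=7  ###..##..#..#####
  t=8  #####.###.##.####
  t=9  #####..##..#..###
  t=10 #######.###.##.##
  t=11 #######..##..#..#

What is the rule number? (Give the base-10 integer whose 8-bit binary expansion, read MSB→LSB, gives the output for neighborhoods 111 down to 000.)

  ### -> #   bit 7 = 1  t=0,i=16
  ##. -> #   bit 6 = 1  t=0,i=0
  #.# -> .   bit 5 = 0  t=0,i=1
  #.. -> #   bit 4 = 1  t=0,i=7
  .## -> .   bit 3 = 0  t=0,i=2
  .#. -> .   bit 2 = 0  t=0,i=11
  ..# -> #   bit 1 = 1  t=0,i=10
  ... -> #   bit 0 = 1  t=0,i=8
  bits 11010011 = 211

211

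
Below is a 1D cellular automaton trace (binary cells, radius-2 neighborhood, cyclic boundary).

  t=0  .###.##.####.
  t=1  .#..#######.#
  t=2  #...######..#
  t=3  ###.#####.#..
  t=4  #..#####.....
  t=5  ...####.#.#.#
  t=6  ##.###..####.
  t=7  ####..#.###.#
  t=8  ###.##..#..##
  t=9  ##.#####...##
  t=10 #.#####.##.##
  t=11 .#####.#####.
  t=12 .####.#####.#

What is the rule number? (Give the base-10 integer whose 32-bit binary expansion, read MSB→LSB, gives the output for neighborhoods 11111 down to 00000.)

3420894597

  ##### -> #   bit 31 = 1  t=1,i=6
  ####. -> #   bit 30 = 1  t=0,i=10
  ###.# -> .   bit 29 = 0  t=0,i=3
  ###.. -> .   bit 28 = 0  t=0,i=11
  ##.## -> #   bit 27 = 1  t=0,i=4
  ##.#. -> .   bit 26 = 0  t=1,i=11
  ##..# -> #   bit 25 = 1  t=0,i=12
  ##... -> #   bit 24 = 1  t=2,i=1
  #.### -> #   bit 23 = 1  t=0,i=8
  #.##. -> #   bit 22 = 1  t=0,i=5
  #.#.# -> #   bit 21 = 1  t=1,i=12
  #.#.. -> .   bit 20 = 0  t=1,i=1
  #..## -> .   bit 19 = 0  t=0,i=0
  #..#. -> #   bit 18 = 1  t=7,i=5
  #...# -> #   bit 17 = 1  t=2,i=2
  #.... -> .   bit 16 = 0  t=4,i=9
  .#### -> #   bit 15 = 1  t=0,i=9
  .###. -> .   bit 14 = 0  t=0,i=2
  .##.# -> #   bit 13 = 1  t=0,i=6
  .##.. -> #   bit 12 = 1  t=2,i=0
  .#.## -> .   bit 11 = 0  t=7,i=7
  .#.#. -> #   bit 10 = 1  t=1,i=0
  .#..# -> .   bit 9 = 0  t=1,i=2
  .#... -> #   bit 8 = 1  t=5,i=0
  ..### -> #   bit 7 = 1  t=0,i=1
  ..##. -> .   bit 6 = 0  t=2,i=12
  ..#.# -> .   bit 5 = 0  t=7,i=6
  ..#.. -> .   bit 4 = 0  t=4,i=0
  ...## -> .   bit 3 = 0  t=2,i=3
  ...#. -> #   bit 2 = 1  t=4,i=12
  ....# -> .   bit 1 = 0  t=4,i=11
  ..... -> #   bit 0 = 1  t=4,i=10
  bits 11001011111001101011010110000101 = 3420894597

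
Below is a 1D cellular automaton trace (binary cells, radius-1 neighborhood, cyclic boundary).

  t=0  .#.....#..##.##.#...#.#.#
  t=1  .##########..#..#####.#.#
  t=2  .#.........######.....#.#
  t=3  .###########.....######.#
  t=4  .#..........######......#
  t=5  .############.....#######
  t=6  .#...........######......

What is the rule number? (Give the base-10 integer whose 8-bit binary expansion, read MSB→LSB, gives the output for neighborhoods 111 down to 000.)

  ###|.  b7=0 t=1,i=2
  ##.|.  b6=0 t=0,i=11
  #.#|.  b5=0 t=0,i=0
  #..|#  b4=1 t=0,i=2
  .##|#  b3=1 t=0,i=10
  .#.|#  b2=1 t=0,i=1
  ..#|#  b1=1 t=0,i=6
  ...|#  b0=1 t=0,i=3
  bits 00011111 = 31

31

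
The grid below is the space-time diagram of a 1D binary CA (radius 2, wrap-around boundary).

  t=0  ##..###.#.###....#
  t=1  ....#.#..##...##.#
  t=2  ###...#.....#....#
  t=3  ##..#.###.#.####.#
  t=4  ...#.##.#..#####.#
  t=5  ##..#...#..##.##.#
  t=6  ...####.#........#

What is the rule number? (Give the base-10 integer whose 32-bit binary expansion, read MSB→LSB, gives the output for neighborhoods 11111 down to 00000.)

1620543890

  ##### -> .   bit 31 = 0  t=4,i=13
  ####. -> #   bit 30 = 1  t=2,i=1
  ###.# -> #   bit 29 = 1  t=0,i=6
  ###.. -> .   bit 28 = 0  t=0,i=1
  ##.## -> .   bit 27 = 0  t=3,i=16
  ##.#. -> .   bit 26 = 0  t=0,i=7
  ##..# -> .   bit 25 = 0  t=0,i=2
  ##... -> .   bit 24 = 0  t=0,i=13
  #.### -> #   bit 23 = 1  t=0,i=10
  #.##. -> .   bit 22 = 0  t=4,i=5
  #.#.# -> .   bit 21 = 0  t=0,i=8
  #.#.. -> #   bit 20 = 1  t=1,i=6
  #..## -> .   bit 19 = 0  t=0,i=3
  #..#. -> #   bit 18 = 1  t=3,i=3
  #...# -> #   bit 17 = 1  t=1,i=12
  #.... -> #   bit 16 = 1  t=0,i=14
  .#### -> #   bit 15 = 1  t=2,i=0
  .###. -> .   bit 14 = 0  t=0,i=0
  .##.# -> .   bit 13 = 0  t=1,i=15
  .##.. -> .   bit 12 = 0  t=1,i=10
  .#.## -> #   bit 11 = 1  t=0,i=9
  .#.#. -> .   bit 10 = 0  t=1,i=5
  .#..# -> .   bit 9 = 0  t=1,i=7
  .#... -> #   bit 8 = 1  t=1,i=0
  ..### -> #   bit 7 = 1  t=0,i=4
  ..##. -> .   bit 6 = 0  t=1,i=9
  ..#.# -> .   bit 5 = 0  t=1,i=4
  ..#.. -> #   bit 4 = 1  t=2,i=6
  ...## -> .   bit 3 = 0  t=0,i=16
  ...#. -> .   bit 2 = 0  t=1,i=3
  ....# -> #   bit 1 = 1  t=0,i=15
  ..... -> .   bit 0 = 0  t=2,i=9
  bits 01100000100101111000100110010010 = 1620543890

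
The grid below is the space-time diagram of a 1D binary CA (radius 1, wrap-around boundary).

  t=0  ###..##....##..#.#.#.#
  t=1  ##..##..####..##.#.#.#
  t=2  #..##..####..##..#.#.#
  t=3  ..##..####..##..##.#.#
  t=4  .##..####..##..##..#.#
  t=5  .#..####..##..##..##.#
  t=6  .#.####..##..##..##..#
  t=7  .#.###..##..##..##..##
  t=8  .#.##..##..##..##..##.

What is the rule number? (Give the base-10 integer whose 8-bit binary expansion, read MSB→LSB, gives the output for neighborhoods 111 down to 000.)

143

  ### -> #   bit 7 = 1  t=0,i=0
  ##. -> .   bit 6 = 0  t=0,i=2
  #.# -> .   bit 5 = 0  t=0,i=16
  #.. -> .   bit 4 = 0  t=0,i=3
  .## -> #   bit 3 = 1  t=0,i=5
  .#. -> #   bit 2 = 1  t=0,i=15
  ..# -> #   bit 1 = 1  t=0,i=4
  ... -> #   bit 0 = 1  t=0,i=8
  bits 10001111 = 143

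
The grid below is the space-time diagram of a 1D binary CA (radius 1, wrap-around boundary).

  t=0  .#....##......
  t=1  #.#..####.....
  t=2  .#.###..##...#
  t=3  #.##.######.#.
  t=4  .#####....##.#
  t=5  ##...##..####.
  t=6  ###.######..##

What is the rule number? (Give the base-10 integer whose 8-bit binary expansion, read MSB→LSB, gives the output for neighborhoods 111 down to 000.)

122

  [7] ### => .  t=1,i=6
  [6] ##. => #  t=0,i=7
  [5] #.# => #  t=1,i=1
  [4] #.. => #  t=0,i=2
  [3] .## => #  t=0,i=6
  [2] .#. => .  t=0,i=1
  [1] ..# => #  t=0,i=0
  [0] ... => .  t=0,i=3
  bits 01111010 = 122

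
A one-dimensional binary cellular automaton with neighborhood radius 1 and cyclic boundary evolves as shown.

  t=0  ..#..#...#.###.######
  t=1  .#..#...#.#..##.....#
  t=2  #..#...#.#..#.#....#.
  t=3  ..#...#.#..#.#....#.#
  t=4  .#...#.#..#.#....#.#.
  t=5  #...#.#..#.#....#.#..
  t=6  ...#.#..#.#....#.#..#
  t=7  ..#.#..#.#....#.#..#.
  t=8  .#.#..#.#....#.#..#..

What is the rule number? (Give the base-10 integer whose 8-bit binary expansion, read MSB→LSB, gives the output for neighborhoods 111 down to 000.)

  ### -> .   bit 7 = 0  t=0,i=12
  ##. -> #   bit 6 = 1  t=0,i=13
  #.# -> #   bit 5 = 1  t=0,i=10
  #.. -> .   bit 4 = 0  t=0,i=0
  .## -> .   bit 3 = 0  t=0,i=11
  .#. -> .   bit 2 = 0  t=0,i=2
  ..# -> #   bit 1 = 1  t=0,i=1
  ... -> .   bit 0 = 0  t=0,i=7
  bits 01100010 = 98

98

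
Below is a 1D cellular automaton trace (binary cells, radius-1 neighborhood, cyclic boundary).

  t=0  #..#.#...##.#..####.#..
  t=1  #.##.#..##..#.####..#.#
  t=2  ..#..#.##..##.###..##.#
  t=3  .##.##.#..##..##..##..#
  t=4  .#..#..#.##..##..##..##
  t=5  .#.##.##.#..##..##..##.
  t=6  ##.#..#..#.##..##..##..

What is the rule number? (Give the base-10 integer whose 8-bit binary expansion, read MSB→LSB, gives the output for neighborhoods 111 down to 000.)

  ###|#  b7=1 t=0,i=16
  ##.|.  b6=0 t=0,i=10
  #.#|.  b5=0 t=0,i=4
  #..|.  b4=0 t=0,i=1
  .##|#  b3=1 t=0,i=9
  .#.|#  b2=1 t=0,i=0
  ..#|#  b1=1 t=0,i=2
  ...|.  b0=0 t=0,i=7
  bits 10001110 = 142

142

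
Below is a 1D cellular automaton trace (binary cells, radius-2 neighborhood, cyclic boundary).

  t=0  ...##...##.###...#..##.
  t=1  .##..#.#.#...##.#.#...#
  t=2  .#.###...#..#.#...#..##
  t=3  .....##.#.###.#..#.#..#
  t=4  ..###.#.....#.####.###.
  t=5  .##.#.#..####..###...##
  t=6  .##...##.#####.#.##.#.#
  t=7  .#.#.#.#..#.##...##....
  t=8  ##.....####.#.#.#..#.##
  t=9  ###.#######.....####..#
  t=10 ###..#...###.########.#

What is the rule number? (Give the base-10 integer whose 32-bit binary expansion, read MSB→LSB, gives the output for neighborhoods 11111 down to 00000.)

  ##### -> .   bit 31 = 0  t=6,i=11
  ####. -> #   bit 30 = 1  t=4,i=16
  ###.# -> #   bit 29 = 1  t=3,i=12
  ###.. -> #   bit 28 = 1  t=0,i=13
  ##.## -> .   bit 27 = 0  t=0,i=10
  ##.#. -> .   bit 26 = 0  t=1,i=15
  ##..# -> #   bit 25 = 1  t=1,i=3
  ##... -> #   bit 24 = 1  t=0,i=5
  #.### -> .   bit 23 = 0  t=0,i=11
  #.##. -> #   bit 22 = 1  t=1,i=1
  #.#.# -> .   bit 21 = 0  t=1,i=7
  #.#.. -> #   bit 20 = 1  t=1,i=9
  #..## -> .   bit 19 = 0  t=0,i=19
  #..#. -> #   bit 18 = 1  t=1,i=4
  #...# -> .   bit 17 = 0  t=0,i=6
  #.... -> .   bit 16 = 0  t=0,i=0
  .#### -> #   bit 15 = 1  t=4,i=15
  .###. -> .   bit 14 = 0  t=0,i=12
  .##.# -> #   bit 13 = 1  t=0,i=9
  .##.. -> .   bit 12 = 0  t=0,i=4
  .#.## -> .   bit 11 = 0  t=1,i=0
  .#.#. -> .   bit 10 = 0  t=1,i=6
  .#..# -> #   bit 9 = 1  t=0,i=18
  .#... -> .   bit 8 = 0  t=1,i=10
  ..### -> #   bit 7 = 1  t=4,i=2
  ..##. -> .   bit 6 = 0  t=0,i=3
  ..#.# -> #   bit 5 = 1  t=1,i=5
  ..#.. -> .   bit 4 = 0  t=0,i=17
  ...## -> #   bit 3 = 1  t=0,i=2
  ...#. -> #   bit 2 = 1  t=0,i=16
  ....# -> #   bit 1 = 1  t=0,i=1
  ..... -> #   bit 0 = 1  t=3,i=2
  bits 01110011010101001010001010101111 = 1934926511

1934926511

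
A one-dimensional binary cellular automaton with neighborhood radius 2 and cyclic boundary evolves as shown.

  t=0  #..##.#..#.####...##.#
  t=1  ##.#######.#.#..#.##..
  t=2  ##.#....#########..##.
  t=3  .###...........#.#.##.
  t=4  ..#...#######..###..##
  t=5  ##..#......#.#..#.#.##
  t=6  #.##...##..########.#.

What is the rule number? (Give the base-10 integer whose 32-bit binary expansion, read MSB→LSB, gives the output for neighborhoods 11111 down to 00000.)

  #####|.  b31=0 t=1,i=5
  ####.|#  b30=1 t=0,i=13
  ###.#|#  b29=1 t=1,i=9
  ###..|.  b28=0 t=0,i=14
  ##.##|.  b27=0 t=0,i=20
  ##.#.|#  b26=1 t=0,i=5
  ##..#|#  b25=1 t=0,i=1
  ##...|.  b24=0 t=0,i=15
  #.###|#  b23=1 t=0,i=11
  #.##.|.  b22=0 t=0,i=21
  #.#.#|#  b21=1 t=1,i=11
  #.#..|#  b20=1 t=0,i=6
  #..##|.  b19=0 t=0,i=2
  #..#.|#  b18=1 t=0,i=8
  #...#|#  b17=1 t=0,i=16
  #....|.  b16=0 t=2,i=5
  .####|.  b15=0 t=0,i=12
  .###.|#  b14=1 t=3,i=2
  .##.#|#  b13=1 t=0,i=4
  .##..|#  b12=1 t=0,i=0
  .#.##|.  b11=0 t=0,i=10
  .#.#.|#  b10=1 t=1,i=12
  .#..#|#  b9=1 t=0,i=7
  .#...|.  b8=0 t=2,i=4
  ..###|.  b7=0 t=2,i=8
  ..##.|#  b6=1 t=0,i=3
  ..#.#|#  b5=1 t=0,i=9
  ..#..|.  b4=0 t=4,i=2
  ...##|.  b3=0 t=0,i=17
  ...#.|.  b2=0 t=3,i=14
  ....#|.  b1=0 t=2,i=6
  .....|#  b0=1 t=3,i=6
  bits 01100110101101100111011001100001 = 1723233889

1723233889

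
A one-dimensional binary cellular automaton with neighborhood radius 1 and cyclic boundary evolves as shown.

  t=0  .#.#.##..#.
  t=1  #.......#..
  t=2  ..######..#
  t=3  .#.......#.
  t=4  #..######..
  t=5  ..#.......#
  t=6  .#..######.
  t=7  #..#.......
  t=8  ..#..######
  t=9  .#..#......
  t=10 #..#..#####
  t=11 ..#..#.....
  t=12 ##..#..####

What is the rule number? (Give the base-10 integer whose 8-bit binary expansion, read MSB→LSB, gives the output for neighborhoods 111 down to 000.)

3

  [7] ### => .  t=2,i=3
  [6] ##. => .  t=0,i=6
  [5] #.# => .  t=0,i=2
  [4] #.. => .  t=0,i=7
  [3] .## => .  t=0,i=5
  [2] .#. => .  t=0,i=1
  [1] ..# => #  t=0,i=0
  [0] ... => #  t=1,i=2
  bits 00000011 = 3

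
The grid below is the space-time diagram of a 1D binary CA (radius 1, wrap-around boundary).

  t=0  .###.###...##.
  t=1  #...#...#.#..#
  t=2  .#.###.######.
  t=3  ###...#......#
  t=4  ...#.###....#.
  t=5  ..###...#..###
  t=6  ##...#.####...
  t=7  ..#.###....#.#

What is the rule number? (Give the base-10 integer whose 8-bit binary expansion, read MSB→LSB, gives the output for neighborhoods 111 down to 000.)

54

  ###|.  b7=0 t=0,i=2
  ##.|.  b6=0 t=0,i=3
  #.#|#  b5=1 t=0,i=4
  #..|#  b4=1 t=0,i=8
  .##|.  b3=0 t=0,i=1
  .#.|#  b2=1 t=1,i=4
  ..#|#  b1=1 t=0,i=0
  ...|.  b0=0 t=0,i=9
  bits 00110110 = 54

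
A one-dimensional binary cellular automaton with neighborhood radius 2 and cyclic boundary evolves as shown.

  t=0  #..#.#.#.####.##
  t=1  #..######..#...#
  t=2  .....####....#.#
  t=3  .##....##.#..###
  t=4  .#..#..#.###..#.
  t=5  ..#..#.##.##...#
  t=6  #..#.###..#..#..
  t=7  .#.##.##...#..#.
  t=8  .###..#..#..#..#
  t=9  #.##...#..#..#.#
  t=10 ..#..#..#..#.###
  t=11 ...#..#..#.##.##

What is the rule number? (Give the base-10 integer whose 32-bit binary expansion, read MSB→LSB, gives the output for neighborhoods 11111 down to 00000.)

  #####|#  b31=1 t=1,i=5
  ####.|#  b30=1 t=0,i=11
  ###.#|.  b29=0 t=0,i=12
  ###..|#  b28=1 t=0,i=0
  ##.##|.  b27=0 t=0,i=13
  ##.#.|#  b26=1 t=3,i=9
  ##..#|.  b25=0 t=0,i=1
  ##...|.  b24=0 t=2,i=9
  #.###|.  b23=0 t=0,i=9
  #.##.|#  b22=1 t=3,i=1
  #.#.#|#  b21=1 t=0,i=5
  #.#..|#  b20=1 t=2,i=15
  #..##|.  b19=0 t=1,i=2
  #..#.|.  b18=0 t=0,i=2
  #...#|#  b17=1 t=1,i=13
  #....|#  b16=1 t=2,i=1
  .####|.  b15=0 t=0,i=10
  .###.|#  b14=1 t=0,i=15
  .##.#|.  b13=0 t=3,i=8
  .##..|.  b12=0 t=1,i=0
  .#.##|#  b11=1 t=0,i=8
  .#.#.|#  b10=1 t=0,i=4
  .#..#|#  b9=1 t=3,i=11
  .#...|.  b8=0 t=1,i=12
  ..###|.  b7=0 t=1,i=3
  ..##.|#  b6=1 t=1,i=15
  ..#.#|#  b5=1 t=0,i=3
  ..#..|.  b4=0 t=1,i=11
  ...##|.  b3=0 t=1,i=14
  ...#.|.  b2=0 t=2,i=12
  ....#|.  b1=0 t=2,i=3
  .....|#  b0=1 t=2,i=2
  bits 11010100011100110100111001100001 = 3564326497

3564326497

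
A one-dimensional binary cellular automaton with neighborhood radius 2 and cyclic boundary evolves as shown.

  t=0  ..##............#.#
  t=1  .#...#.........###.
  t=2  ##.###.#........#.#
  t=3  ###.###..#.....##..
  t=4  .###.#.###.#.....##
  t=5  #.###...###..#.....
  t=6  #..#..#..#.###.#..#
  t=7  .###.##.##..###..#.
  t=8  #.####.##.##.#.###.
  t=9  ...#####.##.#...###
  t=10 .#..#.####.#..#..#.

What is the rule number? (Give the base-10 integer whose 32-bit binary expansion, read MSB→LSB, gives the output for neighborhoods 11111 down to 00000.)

1850721332

  ##### -> .   bit 31 = 0  t=9,i=5
  ####. -> #   bit 30 = 1  t=8,i=4
  ###.# -> #   bit 29 = 1  t=2,i=1
  ###.. -> .   bit 28 = 0  t=1,i=17
  ##.## -> #   bit 27 = 1  t=2,i=2
  ##.#. -> #   bit 26 = 1  t=2,i=6
  ##..# -> #   bit 25 = 1  t=1,i=18
  ##... -> .   bit 24 = 0  t=0,i=4
  #.### -> .   bit 23 = 0  t=2,i=3
  #.##. -> #   bit 22 = 1  t=7,i=5
  #.#.# -> .   bit 21 = 0  t=4,i=5
  #.#.. -> .   bit 20 = 0  t=0,i=18
  #..## -> #   bit 19 = 1  t=0,i=1
  #..#. -> #   bit 18 = 1  t=1,i=0
  #...# -> #   bit 17 = 1  t=1,i=3
  #.... -> #   bit 16 = 1  t=0,i=5
  .#### -> #   bit 15 = 1  t=8,i=3
  .###. -> #   bit 14 = 1  t=1,i=16
  .##.# -> .   bit 13 = 0  t=4,i=18
  .##.. -> .   bit 12 = 0  t=0,i=3
  .#.## -> .   bit 11 = 0  t=2,i=17
  .#.#. -> #   bit 10 = 1  t=0,i=17
  .#..# -> .   bit 9 = 0  t=0,i=0
  .#... -> .   bit 8 = 0  t=1,i=2
  ..### -> .   bit 7 = 0  t=1,i=15
  ..##. -> .   bit 6 = 0  t=0,i=2
  ..#.# -> #   bit 5 = 1  t=0,i=16
  ..#.. -> #   bit 4 = 1  t=1,i=1
  ...## -> .   bit 3 = 0  t=1,i=14
  ...#. -> #   bit 2 = 1  t=0,i=15
  ....# -> .   bit 1 = 0  t=0,i=14
  ..... -> .   bit 0 = 0  t=0,i=6
  bits 01101110010011111100010000110100 = 1850721332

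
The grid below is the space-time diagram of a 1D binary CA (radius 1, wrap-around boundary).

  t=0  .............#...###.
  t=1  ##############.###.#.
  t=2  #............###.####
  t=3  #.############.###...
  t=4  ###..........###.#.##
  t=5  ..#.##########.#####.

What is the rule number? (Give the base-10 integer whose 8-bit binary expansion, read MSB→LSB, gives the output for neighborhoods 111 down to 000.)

  ### -> .   bit 7 = 0  t=0,i=18
  ##. -> #   bit 6 = 1  t=0,i=19
  #.# -> #   bit 5 = 1  t=1,i=14
  #.. -> .   bit 4 = 0  t=0,i=14
  .## -> #   bit 3 = 1  t=0,i=17
  .#. -> #   bit 2 = 1  t=0,i=13
  ..# -> #   bit 1 = 1  t=0,i=12
  ... -> #   bit 0 = 1  t=0,i=0
  bits 01101111 = 111

111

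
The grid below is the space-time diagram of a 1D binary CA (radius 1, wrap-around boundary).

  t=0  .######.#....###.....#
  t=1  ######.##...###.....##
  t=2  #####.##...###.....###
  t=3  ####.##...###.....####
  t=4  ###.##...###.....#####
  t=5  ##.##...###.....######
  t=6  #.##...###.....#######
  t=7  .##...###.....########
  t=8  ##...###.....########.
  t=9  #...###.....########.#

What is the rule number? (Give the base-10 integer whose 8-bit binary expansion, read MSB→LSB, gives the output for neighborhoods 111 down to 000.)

174

  ###|#  b7=1 t=0,i=2
  ##.|.  b6=0 t=0,i=6
  #.#|#  b5=1 t=0,i=0
  #..|.  b4=0 t=0,i=9
  .##|#  b3=1 t=0,i=1
  .#.|#  b2=1 t=0,i=8
  ..#|#  b1=1 t=0,i=12
  ...|.  b0=0 t=0,i=10
  bits 10101110 = 174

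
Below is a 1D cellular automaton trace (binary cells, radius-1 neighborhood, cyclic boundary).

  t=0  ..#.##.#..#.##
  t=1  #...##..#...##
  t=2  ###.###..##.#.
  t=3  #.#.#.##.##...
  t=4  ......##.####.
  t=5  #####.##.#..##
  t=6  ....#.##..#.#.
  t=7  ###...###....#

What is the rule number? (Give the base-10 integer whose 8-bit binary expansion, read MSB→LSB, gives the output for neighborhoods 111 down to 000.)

89

  [7] ### => .  t=1,i=13
  [6] ##. => #  t=0,i=5
  [5] #.# => .  t=0,i=3
  [4] #.. => #  t=0,i=0
  [3] .## => #  t=0,i=4
  [2] .#. => .  t=0,i=2
  [1] ..# => .  t=0,i=1
  [0] ... => #  t=1,i=2
  bits 01011001 = 89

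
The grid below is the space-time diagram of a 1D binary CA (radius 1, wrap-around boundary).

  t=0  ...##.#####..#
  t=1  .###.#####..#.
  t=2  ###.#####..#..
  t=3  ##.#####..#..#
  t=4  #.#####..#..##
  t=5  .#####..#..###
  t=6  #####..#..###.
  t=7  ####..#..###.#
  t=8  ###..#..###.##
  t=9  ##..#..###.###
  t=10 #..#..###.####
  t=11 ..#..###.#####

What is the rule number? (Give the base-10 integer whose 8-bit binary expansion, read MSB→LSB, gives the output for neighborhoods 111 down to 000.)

171

  ### -> #   bit 7 = 1  t=0,i=7
  ##. -> .   bit 6 = 0  t=0,i=4
  #.# -> #   bit 5 = 1  t=0,i=5
  #.. -> .   bit 4 = 0  t=0,i=0
  .## -> #   bit 3 = 1  t=0,i=3
  .#. -> .   bit 2 = 0  t=0,i=13
  ..# -> #   bit 1 = 1  t=0,i=2
  ... -> #   bit 0 = 1  t=0,i=1
  bits 10101011 = 171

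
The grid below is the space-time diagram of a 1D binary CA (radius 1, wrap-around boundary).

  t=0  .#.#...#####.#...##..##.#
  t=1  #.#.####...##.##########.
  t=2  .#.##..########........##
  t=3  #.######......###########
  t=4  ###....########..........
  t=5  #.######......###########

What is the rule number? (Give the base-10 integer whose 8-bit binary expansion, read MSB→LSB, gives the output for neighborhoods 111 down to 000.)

123

  nb ###: next=.  (t=0,i=8, bit7=0)
  nb ##.: next=#  (t=0,i=11, bit6=1)
  nb #.#: next=#  (t=0,i=0, bit5=1)
  nb #..: next=#  (t=0,i=4, bit4=1)
  nb .##: next=#  (t=0,i=7, bit3=1)
  nb .#.: next=.  (t=0,i=1, bit2=0)
  nb ..#: next=#  (t=0,i=6, bit1=1)
  nb ...: next=#  (t=0,i=5, bit0=1)
  bits 01111011 = 123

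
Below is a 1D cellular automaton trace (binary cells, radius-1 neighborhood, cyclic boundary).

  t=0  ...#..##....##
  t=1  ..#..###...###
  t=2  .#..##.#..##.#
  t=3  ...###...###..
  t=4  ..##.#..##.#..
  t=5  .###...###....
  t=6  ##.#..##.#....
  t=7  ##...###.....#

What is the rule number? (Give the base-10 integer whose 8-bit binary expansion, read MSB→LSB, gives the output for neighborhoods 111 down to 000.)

74

  [7] ### => .  t=1,i=6
  [6] ##. => #  t=0,i=7
  [5] #.# => .  t=2,i=0
  [4] #.. => .  t=0,i=0
  [3] .## => #  t=0,i=6
  [2] .#. => .  t=0,i=3
  [1] ..# => #  t=0,i=2
  [0] ... => .  t=0,i=1
  bits 01001010 = 74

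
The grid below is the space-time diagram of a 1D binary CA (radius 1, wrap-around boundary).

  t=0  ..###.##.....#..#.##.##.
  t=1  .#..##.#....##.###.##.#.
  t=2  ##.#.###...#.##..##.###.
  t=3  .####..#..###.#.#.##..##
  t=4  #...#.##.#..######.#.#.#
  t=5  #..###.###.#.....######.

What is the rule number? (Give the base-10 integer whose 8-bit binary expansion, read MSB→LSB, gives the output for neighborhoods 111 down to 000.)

102

  ###|.  b7=0 t=0,i=3
  ##.|#  b6=1 t=0,i=4
  #.#|#  b5=1 t=0,i=5
  #..|.  b4=0 t=0,i=8
  .##|.  b3=0 t=0,i=2
  .#.|#  b2=1 t=0,i=13
  ..#|#  b1=1 t=0,i=1
  ...|.  b0=0 t=0,i=0
  bits 01100110 = 102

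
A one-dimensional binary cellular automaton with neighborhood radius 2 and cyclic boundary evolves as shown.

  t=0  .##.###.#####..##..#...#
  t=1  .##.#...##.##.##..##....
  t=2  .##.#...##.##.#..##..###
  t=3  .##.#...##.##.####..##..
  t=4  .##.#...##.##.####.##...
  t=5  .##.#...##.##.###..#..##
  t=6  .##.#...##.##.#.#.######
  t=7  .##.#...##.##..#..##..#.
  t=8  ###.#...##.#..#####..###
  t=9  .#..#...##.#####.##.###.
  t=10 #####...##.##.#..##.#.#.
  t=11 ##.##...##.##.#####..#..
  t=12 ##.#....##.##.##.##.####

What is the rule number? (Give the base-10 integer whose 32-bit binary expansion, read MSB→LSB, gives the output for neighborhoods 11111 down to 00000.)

  #####|.  b31=0 t=0,i=10
  ####.|#  b30=1 t=0,i=11
  ###.#|.  b29=0 t=0,i=6
  ###..|#  b28=1 t=0,i=12
  ##.##|.  b27=0 t=0,i=3
  ##.#.|.  b26=0 t=1,i=3
  ##..#|.  b25=0 t=0,i=13
  ##...|.  b24=0 t=1,i=20
  #.###|#  b23=1 t=0,i=4
  #.##.|#  b22=1 t=0,i=1
  #.#.#|.  b21=0 t=6,i=14
  #.#..|#  b20=1 t=1,i=4
  #..##|#  b19=1 t=0,i=14
  #..#.|#  b18=1 t=0,i=18
  #...#|.  b17=0 t=0,i=21
  #....|#  b16=1 t=1,i=21
  .####|#  b15=1 t=0,i=9
  .###.|.  b14=0 t=0,i=5
  .##.#|#  b13=1 t=0,i=2
  .##..|.  b12=0 t=0,i=16
  .#.##|.  b11=0 t=0,i=0
  .#.#.|#  b10=1 t=6,i=15
  .#..#|#  b9=1 t=2,i=15
  .#...|.  b8=0 t=0,i=20
  ..###|#  b7=1 t=2,i=21
  ..##.|#  b6=1 t=0,i=15
  ..#.#|.  b5=0 t=0,i=23
  ..#..|#  b4=1 t=0,i=19
  ...##|.  b3=0 t=1,i=0
  ...#.|.  b2=0 t=0,i=22
  ....#|#  b1=1 t=1,i=23
  .....|#  b0=1 t=1,i=22
  bits 01010000110111011010011011010011 = 1356703443

1356703443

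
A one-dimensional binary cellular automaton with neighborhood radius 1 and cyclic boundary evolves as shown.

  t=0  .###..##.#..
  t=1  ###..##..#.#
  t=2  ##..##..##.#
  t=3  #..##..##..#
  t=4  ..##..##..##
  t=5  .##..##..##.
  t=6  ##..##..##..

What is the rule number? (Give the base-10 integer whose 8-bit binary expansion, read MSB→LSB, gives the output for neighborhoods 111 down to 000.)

  ###|#  b7=1 t=0,i=2
  ##.|.  b6=0 t=0,i=3
  #.#|.  b5=0 t=0,i=8
  #..|.  b4=0 t=0,i=4
  .##|#  b3=1 t=0,i=1
  .#.|#  b2=1 t=0,i=9
  ..#|#  b1=1 t=0,i=0
  ...|#  b0=1 t=0,i=11
  bits 10001111 = 143

143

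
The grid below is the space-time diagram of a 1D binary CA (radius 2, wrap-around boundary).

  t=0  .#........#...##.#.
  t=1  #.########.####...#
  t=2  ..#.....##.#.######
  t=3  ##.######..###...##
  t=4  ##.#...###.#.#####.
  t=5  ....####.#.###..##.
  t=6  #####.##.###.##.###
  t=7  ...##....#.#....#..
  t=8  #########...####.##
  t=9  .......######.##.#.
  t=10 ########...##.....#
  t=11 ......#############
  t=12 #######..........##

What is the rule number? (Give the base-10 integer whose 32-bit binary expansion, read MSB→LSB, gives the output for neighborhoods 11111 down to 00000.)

  [31] ##### => .  t=1,i=4
  [30] ####. => #  t=1,i=8
  [29] ###.# => #  t=1,i=9
  [28] ###.. => #  t=1,i=14
  [27] ##.## => .  t=1,i=1
  [26] ##.#. => .  t=0,i=16
  [25] ##..# => #  t=2,i=0
  [24] ##... => #  t=1,i=15
  [23] #.### => #  t=1,i=2
  [22] #.##. => .  t=4,i=0
  [21] #.#.# => #  t=2,i=11
  [20] #.#.. => .  t=0,i=17
  [19] #..## => .  t=3,i=10
  [18] #..#. => #  t=0,i=0
  [17] #...# => #  t=0,i=12
  [16] #.... => #  t=0,i=3
  [15] .#### => .  t=1,i=3
  [14] .###. => .  t=3,i=12
  [13] .##.# => .  t=0,i=15
  [12] .##.. => #  t=5,i=17
  [11] .#.## => #  t=2,i=12
  [10] .#.#. => .  t=7,i=10
  [9] .#..# => #  t=0,i=18
  [8] .#... => #  t=0,i=2
  [7] ..### => #  t=3,i=11
  [6] ..##. => #  t=0,i=14
  [5] ..#.# => .  t=7,i=9
  [4] ..#.. => .  t=0,i=1
  [3] ...## => #  t=0,i=13
  [2] ...#. => #  t=0,i=9
  [1] ....# => #  t=0,i=8
  [0] ..... => #  t=0,i=4
  bits 01110011101001110001101111001111 = 1940331471

1940331471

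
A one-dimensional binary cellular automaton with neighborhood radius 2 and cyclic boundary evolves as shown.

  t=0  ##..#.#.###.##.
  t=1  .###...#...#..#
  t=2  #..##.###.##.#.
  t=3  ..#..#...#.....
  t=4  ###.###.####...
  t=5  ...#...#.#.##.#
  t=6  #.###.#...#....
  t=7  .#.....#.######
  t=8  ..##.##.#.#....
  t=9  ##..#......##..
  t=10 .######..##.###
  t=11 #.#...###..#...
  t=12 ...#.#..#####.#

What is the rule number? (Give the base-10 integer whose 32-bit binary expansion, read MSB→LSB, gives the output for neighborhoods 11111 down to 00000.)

  nb #####: next=.  (t=7,i=11, bit31=0)
  nb ####.: next=.  (t=4,i=10, bit30=0)
  nb ###.#: next=.  (t=0,i=10, bit29=0)
  nb ###..: next=#  (t=1,i=3, bit28=1)
  nb ##.##: next=#  (t=0,i=11, bit27=1)
  nb ##.#.: next=.  (t=2,i=12, bit26=0)
  nb ##..#: next=#  (t=0,i=2, bit25=1)
  nb ##...: next=#  (t=1,i=4, bit24=1)
  nb #.###: next=.  (t=0,i=8, bit23=0)
  nb #.##.: next=.  (t=0,i=0, bit22=0)
  nb #.#.#: next=.  (t=0,i=6, bit21=0)
  nb #.#..: next=.  (t=2,i=0, bit20=0)
  nb #..##: next=#  (t=2,i=2, bit19=1)
  nb #..#.: next=#  (t=0,i=3, bit18=1)
  nb #...#: next=.  (t=1,i=5, bit17=0)
  nb #....: next=#  (t=3,i=11, bit16=1)
  nb .####: next=#  (t=4,i=9, bit15=1)
  nb .###.: next=.  (t=0,i=9, bit14=0)
  nb .##.#: next=.  (t=0,i=13, bit13=0)
  nb .##..: next=#  (t=0,i=1, bit12=1)
  nb .#.##: next=#  (t=0,i=7, bit11=1)
  nb .#.#.: next=.  (t=0,i=5, bit10=0)
  nb .#..#: next=.  (t=1,i=12, bit9=0)
  nb .#...: next=#  (t=1,i=8, bit8=1)
  nb ..###: next=.  (t=4,i=0, bit7=0)
  nb ..##.: next=.  (t=2,i=3, bit6=0)
  nb ..#.#: next=.  (t=0,i=4, bit5=0)
  nb ..#..: next=#  (t=1,i=7, bit4=1)
  nb ...##: next=#  (t=4,i=14, bit3=1)
  nb ...#.: next=#  (t=1,i=6, bit2=1)
  nb ....#: next=#  (t=3,i=0, bit1=1)
  nb .....: next=.  (t=3,i=12, bit0=0)
  bits 00011011000011011001100100011110 = 453875998

453875998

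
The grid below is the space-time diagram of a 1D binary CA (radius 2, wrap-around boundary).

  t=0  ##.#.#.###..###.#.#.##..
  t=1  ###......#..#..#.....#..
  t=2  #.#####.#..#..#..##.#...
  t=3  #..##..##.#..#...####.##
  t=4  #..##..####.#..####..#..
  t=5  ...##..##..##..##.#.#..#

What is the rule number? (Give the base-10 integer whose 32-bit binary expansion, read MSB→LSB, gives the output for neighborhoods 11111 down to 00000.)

2635575533

  nb #####: next=#  (t=2,i=4, bit31=1)
  nb ####.: next=.  (t=2,i=5, bit30=0)
  nb ###.#: next=.  (t=0,i=14, bit29=0)
  nb ###..: next=#  (t=0,i=9, bit28=1)
  nb ##.##: next=#  (t=3,i=21, bit27=1)
  nb ##.#.: next=#  (t=0,i=2, bit26=1)
  nb ##..#: next=.  (t=0,i=10, bit25=0)
  nb ##...: next=#  (t=1,i=3, bit24=1)
  nb #.###: next=.  (t=0,i=7, bit23=0)
  nb #.##.: next=.  (t=0,i=20, bit22=0)
  nb #.#.#: next=.  (t=0,i=3, bit21=0)
  nb #.#..: next=#  (t=2,i=8, bit20=1)
  nb #..##: next=.  (t=0,i=11, bit19=0)
  nb #..#.: next=#  (t=1,i=11, bit18=1)
  nb #...#: next=#  (t=2,i=22, bit17=1)
  nb #....: next=#  (t=1,i=4, bit16=1)
  nb .####: next=#  (t=2,i=3, bit15=1)
  nb .###.: next=.  (t=0,i=8, bit14=0)
  nb .##.#: next=#  (t=0,i=1, bit13=1)
  nb .##..: next=#  (t=0,i=21, bit12=1)
  nb .#.##: next=.  (t=0,i=6, bit11=0)
  nb .#.#.: next=.  (t=0,i=4, bit10=0)
  nb .#..#: next=.  (t=1,i=10, bit9=0)
  nb .#...: next=.  (t=1,i=16, bit8=0)
  nb ..###: next=#  (t=0,i=12, bit7=1)
  nb ..##.: next=#  (t=0,i=0, bit6=1)
  nb ..#.#: next=#  (t=2,i=0, bit5=1)
  nb ..#..: next=.  (t=1,i=9, bit4=0)
  nb ...##: next=#  (t=3,i=16, bit3=1)
  nb ...#.: next=#  (t=1,i=8, bit2=1)
  nb ....#: next=.  (t=1,i=7, bit1=0)
  nb .....: next=#  (t=1,i=5, bit0=1)
  bits 10011101000101111011000011101101 = 2635575533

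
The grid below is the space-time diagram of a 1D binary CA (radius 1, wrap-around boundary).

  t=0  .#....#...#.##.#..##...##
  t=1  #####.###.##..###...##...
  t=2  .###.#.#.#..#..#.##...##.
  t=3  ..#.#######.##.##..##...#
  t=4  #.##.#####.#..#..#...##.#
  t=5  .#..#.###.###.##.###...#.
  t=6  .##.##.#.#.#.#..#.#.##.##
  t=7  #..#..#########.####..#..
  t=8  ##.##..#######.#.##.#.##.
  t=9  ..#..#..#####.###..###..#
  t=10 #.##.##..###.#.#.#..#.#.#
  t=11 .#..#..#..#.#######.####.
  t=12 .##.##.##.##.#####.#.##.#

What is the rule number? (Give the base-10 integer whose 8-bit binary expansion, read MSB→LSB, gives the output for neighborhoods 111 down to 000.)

181

  nb ###: next=#  (t=1,i=1, bit7=1)
  nb ##.: next=.  (t=0,i=13, bit6=0)
  nb #.#: next=#  (t=0,i=0, bit5=1)
  nb #..: next=#  (t=0,i=2, bit4=1)
  nb .##: next=.  (t=0,i=12, bit3=0)
  nb .#.: next=#  (t=0,i=1, bit2=1)
  nb ..#: next=.  (t=0,i=5, bit1=0)
  nb ...: next=#  (t=0,i=3, bit0=1)
  bits 10110101 = 181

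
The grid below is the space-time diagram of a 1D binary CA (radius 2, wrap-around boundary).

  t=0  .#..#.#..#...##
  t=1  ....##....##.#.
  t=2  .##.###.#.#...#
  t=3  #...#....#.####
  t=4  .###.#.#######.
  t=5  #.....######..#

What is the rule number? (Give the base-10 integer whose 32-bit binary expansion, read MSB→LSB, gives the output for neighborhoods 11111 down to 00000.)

  nb #####: next=#  (t=3,i=13, bit31=1)
  nb ####.: next=.  (t=3,i=14, bit30=0)
  nb ###.#: next=.  (t=2,i=6, bit29=0)
  nb ###..: next=.  (t=3,i=0, bit28=0)
  nb ##.##: next=.  (t=2,i=3, bit27=0)
  nb ##.#.: next=.  (t=0,i=0, bit26=0)
  nb ##..#: next=#  (t=4,i=14, bit25=1)
  nb ##...: next=#  (t=1,i=6, bit24=1)
  nb #.###: next=#  (t=2,i=4, bit23=1)
  nb #.##.: next=.  (t=2,i=1, bit22=0)
  nb #.#.#: next=.  (t=2,i=8, bit21=0)
  nb #.#..: next=.  (t=0,i=1, bit20=0)
  nb #..##: next=#  (t=4,i=0, bit19=1)
  nb #..#.: next=.  (t=0,i=3, bit18=0)
  nb #...#: next=#  (t=0,i=11, bit17=1)
  nb #....: next=.  (t=1,i=0, bit16=0)
  nb .####: next=#  (t=3,i=12, bit15=1)
  nb .###.: next=.  (t=2,i=5, bit14=0)
  nb .##.#: next=.  (t=0,i=14, bit13=0)
  nb .##..: next=#  (t=1,i=5, bit12=1)
  nb .#.##: next=#  (t=2,i=0, bit11=1)
  nb .#.#.: next=#  (t=0,i=5, bit10=1)
  nb .#..#: next=.  (t=0,i=2, bit9=0)
  nb .#...: next=#  (t=0,i=10, bit8=1)
  nb ..###: next=.  (t=4,i=1, bit7=0)
  nb ..##.: next=#  (t=0,i=13, bit6=1)
  nb ..#.#: next=#  (t=0,i=4, bit5=1)
  nb ..#..: next=.  (t=0,i=9, bit4=0)
  nb ...##: next=.  (t=0,i=12, bit3=0)
  nb ...#.: next=#  (t=2,i=13, bit2=1)
  nb ....#: next=#  (t=1,i=2, bit1=1)
  nb .....: next=#  (t=1,i=1, bit0=1)
  bits 10000011100010101001110101100111 = 2206899559

2206899559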